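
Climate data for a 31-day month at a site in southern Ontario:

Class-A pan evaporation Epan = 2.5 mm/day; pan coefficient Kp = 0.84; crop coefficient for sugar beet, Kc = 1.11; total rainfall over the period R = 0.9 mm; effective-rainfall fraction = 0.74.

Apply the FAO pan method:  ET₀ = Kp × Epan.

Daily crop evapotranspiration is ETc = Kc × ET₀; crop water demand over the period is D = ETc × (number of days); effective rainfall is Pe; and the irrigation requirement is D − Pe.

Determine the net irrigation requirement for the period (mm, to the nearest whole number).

72 mm

ET₀ = 0.84 × 2.5 = 2.1000 mm/d
ETc = Kc × ET₀ = 1.11 × 2.1000 = 2.3310 mm/d
Crop demand D = ETc × 31 d = 2.3310 × 31 = 72.261 mm
Pe = 0.74 × 0.9 = 0.666 mm
D − Pe = 72.261 − 0.666 = 71.595 mm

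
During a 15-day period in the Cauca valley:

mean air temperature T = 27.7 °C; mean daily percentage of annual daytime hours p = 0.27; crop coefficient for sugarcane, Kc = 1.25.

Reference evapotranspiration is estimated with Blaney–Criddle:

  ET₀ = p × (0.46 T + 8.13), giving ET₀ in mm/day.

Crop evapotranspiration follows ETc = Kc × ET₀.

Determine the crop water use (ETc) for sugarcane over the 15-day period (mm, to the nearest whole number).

ET₀ = 0.27 × (0.46 × 27.7 + 8.13) = 0.27 × 20.872 = 5.6354 mm/d
ETc = Kc × ET₀ = 1.25 × 5.6354 = 7.0443 mm/d
Over 15 days: 7.0443 × 15 = 105.665 mm

106 mm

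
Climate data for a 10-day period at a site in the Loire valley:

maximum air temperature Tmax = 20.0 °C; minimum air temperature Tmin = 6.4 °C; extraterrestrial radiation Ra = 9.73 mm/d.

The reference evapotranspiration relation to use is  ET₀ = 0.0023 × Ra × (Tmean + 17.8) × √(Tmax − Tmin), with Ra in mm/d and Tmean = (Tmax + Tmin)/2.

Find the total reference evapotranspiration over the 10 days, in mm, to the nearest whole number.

Tmean = (20.0 + 6.4)/2 = 13.20 °C
ET₀ = 0.0023 × 9.73 × (13.20 + 17.8) × √13.6 = 0.0023 × 9.73 × 31.00 × 3.6878 = 2.5584 mm/d
Over 10 days: 2.5584 × 10 = 25.584 mm

26 mm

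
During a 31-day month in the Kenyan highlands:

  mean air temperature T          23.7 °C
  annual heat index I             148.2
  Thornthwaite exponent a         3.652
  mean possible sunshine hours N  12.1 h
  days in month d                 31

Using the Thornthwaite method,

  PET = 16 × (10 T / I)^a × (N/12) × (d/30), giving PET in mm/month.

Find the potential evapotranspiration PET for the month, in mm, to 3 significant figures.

10T/I = 10 × 23.7 / 148.2 = 1.5992
(10T/I)^a = 1.5992^3.652 = 5.5546
Uncorrected PET = 16 × 5.5546 = 88.874 mm
Correction = (N/12)(d/30) = (12.1/12)(31/30) = 1.0419
PET = 88.874 × 1.0419 = 92.598 mm/month

92.6 mm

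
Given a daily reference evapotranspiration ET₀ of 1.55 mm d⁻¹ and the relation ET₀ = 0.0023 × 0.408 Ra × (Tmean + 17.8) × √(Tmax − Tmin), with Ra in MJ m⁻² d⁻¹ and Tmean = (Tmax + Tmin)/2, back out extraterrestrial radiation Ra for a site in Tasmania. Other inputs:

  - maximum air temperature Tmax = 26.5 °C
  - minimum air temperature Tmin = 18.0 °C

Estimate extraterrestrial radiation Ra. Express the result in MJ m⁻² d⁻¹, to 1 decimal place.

Tmean = (26.5+18.0)/2 = 22.25 °C; ΔT = 8.5
Ra = ET₀ / [0.0023 × 0.408 × (Tmean+17.8) × √ΔT]
   = 1.55 / (0.0023 × 0.408 × 40.05 × 2.9155) = 14.146 MJ m⁻² d⁻¹

14.1 MJ m⁻² d⁻¹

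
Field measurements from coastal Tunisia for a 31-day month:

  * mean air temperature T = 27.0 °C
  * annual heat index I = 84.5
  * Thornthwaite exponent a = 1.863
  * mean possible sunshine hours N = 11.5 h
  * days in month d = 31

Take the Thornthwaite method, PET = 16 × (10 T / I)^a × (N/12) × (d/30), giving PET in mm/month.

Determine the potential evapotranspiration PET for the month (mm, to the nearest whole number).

138 mm

10T/I = 10 × 27.0 / 84.5 = 3.1953
(10T/I)^a = 3.1953^1.863 = 8.7077
Uncorrected PET = 16 × 8.7077 = 139.323 mm
Correction = (N/12)(d/30) = (11.5/12)(31/30) = 0.9903
PET = 139.323 × 0.9903 = 137.972 mm/month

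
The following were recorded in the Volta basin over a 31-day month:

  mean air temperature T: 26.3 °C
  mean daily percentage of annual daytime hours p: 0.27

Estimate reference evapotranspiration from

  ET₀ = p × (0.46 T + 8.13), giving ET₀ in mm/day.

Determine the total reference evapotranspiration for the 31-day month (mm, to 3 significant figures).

ET₀ = 0.27 × (0.46 × 26.3 + 8.13) = 0.27 × 20.228 = 5.4616 mm/d
Monthly total = 5.4616 × 31 = 169.310 mm

169 mm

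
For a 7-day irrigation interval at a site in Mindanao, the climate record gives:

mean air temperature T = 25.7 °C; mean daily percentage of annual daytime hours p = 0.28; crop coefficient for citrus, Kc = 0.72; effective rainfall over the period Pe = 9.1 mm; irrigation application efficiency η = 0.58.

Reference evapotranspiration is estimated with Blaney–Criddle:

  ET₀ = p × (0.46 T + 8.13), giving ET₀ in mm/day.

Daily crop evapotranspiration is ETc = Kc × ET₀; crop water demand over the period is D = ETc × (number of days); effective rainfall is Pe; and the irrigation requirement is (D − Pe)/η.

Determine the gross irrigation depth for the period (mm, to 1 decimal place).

ET₀ = 0.28 × (0.46 × 25.7 + 8.13) = 0.28 × 19.952 = 5.5866 mm/d
ETc = Kc × ET₀ = 0.72 × 5.5866 = 4.0224 mm/d
Crop demand D = ETc × 7 d = 4.0224 × 7 = 28.157 mm
D − Pe = 28.157 − 9.1 = 19.057 mm
Gross irrigation = 19.057 / 0.58 = 32.857 mm

32.9 mm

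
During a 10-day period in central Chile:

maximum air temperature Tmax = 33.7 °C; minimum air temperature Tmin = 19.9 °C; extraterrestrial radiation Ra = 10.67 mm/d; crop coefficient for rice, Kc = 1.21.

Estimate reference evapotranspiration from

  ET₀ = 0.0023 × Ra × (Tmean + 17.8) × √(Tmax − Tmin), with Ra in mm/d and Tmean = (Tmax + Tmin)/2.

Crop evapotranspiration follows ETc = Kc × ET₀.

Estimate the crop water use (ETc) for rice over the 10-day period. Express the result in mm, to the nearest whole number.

Tmean = (33.7 + 19.9)/2 = 26.80 °C
ET₀ = 0.0023 × 10.67 × (26.80 + 17.8) × √13.8 = 0.0023 × 10.67 × 44.60 × 3.7148 = 4.0660 mm/d
ETc = Kc × ET₀ = 1.21 × 4.0660 = 4.9199 mm/d
Over 10 days: 4.9199 × 10 = 49.199 mm

49 mm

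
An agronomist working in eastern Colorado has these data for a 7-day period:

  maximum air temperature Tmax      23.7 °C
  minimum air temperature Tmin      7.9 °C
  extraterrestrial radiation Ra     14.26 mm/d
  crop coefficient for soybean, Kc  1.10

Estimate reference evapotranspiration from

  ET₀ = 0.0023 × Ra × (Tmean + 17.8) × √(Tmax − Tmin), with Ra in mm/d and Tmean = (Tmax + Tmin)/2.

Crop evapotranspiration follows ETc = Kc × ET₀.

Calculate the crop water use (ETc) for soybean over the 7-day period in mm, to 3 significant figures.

Tmean = (23.7 + 7.9)/2 = 15.80 °C
ET₀ = 0.0023 × 14.26 × (15.80 + 17.8) × √15.8 = 0.0023 × 14.26 × 33.60 × 3.9749 = 4.3804 mm/d
ETc = Kc × ET₀ = 1.10 × 4.3804 = 4.8184 mm/d
Over 7 days: 4.8184 × 7 = 33.729 mm

33.7 mm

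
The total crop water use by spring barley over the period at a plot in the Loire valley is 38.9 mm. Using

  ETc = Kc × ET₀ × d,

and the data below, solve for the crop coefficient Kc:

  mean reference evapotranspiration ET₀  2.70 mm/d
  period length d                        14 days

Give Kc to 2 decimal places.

1.03

ETc = Kc × ET₀ × d  ⇒  Kc = ETc / (ET₀ × d)
Kc = 38.9 / (2.70 × 14) = 38.9 / 37.80 = 1.0291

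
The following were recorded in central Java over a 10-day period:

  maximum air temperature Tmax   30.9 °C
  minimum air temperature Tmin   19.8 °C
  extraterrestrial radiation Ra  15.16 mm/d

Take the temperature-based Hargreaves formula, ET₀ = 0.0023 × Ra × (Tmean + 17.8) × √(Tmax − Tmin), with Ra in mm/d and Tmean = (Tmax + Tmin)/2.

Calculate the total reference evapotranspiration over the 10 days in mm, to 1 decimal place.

Tmean = (30.9 + 19.8)/2 = 25.35 °C
ET₀ = 0.0023 × 15.16 × (25.35 + 17.8) × √11.1 = 0.0023 × 15.16 × 43.15 × 3.3317 = 5.0127 mm/d
Over 10 days: 5.0127 × 10 = 50.127 mm

50.1 mm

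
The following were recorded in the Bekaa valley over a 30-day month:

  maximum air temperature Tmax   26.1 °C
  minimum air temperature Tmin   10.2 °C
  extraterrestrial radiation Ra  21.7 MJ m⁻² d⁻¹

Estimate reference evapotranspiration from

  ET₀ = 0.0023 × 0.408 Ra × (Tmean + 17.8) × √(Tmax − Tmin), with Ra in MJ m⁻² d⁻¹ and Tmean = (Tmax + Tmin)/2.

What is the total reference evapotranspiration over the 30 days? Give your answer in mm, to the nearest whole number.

Tmean = (26.1 + 10.2)/2 = 18.15 °C
0.408 Ra = 0.408 × 21.7 = 8.8536 mm/d equivalent
ET₀ = 0.0023 × 8.8536 × (18.15 + 17.8) × √15.9 = 0.0023 × 8.8536 × 35.95 × 3.9875 = 2.9191 mm/d
Over 30 days: 2.9191 × 30 = 87.573 mm

88 mm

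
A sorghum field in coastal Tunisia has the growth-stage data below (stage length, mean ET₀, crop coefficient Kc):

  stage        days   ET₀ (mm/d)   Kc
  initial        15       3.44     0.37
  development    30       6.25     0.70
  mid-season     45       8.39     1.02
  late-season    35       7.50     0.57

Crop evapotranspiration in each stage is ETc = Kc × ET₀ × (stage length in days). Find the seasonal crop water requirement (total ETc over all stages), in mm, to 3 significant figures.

initial: 0.37 × 3.44 × 15 = 19.09 mm
development: 0.70 × 6.25 × 30 = 131.25 mm
mid-season: 1.02 × 8.39 × 45 = 385.10 mm
late-season: 0.57 × 7.50 × 35 = 149.63 mm
Seasonal total = 685.07 mm

685 mm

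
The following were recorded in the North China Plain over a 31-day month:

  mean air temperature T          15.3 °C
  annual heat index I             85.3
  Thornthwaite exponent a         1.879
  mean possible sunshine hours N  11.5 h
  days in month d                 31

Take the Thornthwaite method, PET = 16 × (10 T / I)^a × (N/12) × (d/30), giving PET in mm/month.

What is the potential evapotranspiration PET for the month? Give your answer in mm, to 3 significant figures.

47.5 mm

10T/I = 10 × 15.3 / 85.3 = 1.7937
(10T/I)^a = 1.7937^1.879 = 2.9978
Uncorrected PET = 16 × 2.9978 = 47.965 mm
Correction = (N/12)(d/30) = (11.5/12)(31/30) = 0.9903
PET = 47.965 × 0.9903 = 47.500 mm/month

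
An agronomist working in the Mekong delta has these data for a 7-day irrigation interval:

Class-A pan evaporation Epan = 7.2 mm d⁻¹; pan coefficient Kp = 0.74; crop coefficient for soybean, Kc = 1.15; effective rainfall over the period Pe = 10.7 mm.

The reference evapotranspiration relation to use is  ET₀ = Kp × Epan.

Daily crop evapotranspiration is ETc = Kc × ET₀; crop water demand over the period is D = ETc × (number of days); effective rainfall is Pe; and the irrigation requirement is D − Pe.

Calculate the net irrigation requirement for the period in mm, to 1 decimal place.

ET₀ = 0.74 × 7.2 = 5.3280 mm/d
ETc = Kc × ET₀ = 1.15 × 5.3280 = 6.1272 mm/d
Crop demand D = ETc × 7 d = 6.1272 × 7 = 42.890 mm
D − Pe = 42.890 − 10.7 = 32.190 mm

32.2 mm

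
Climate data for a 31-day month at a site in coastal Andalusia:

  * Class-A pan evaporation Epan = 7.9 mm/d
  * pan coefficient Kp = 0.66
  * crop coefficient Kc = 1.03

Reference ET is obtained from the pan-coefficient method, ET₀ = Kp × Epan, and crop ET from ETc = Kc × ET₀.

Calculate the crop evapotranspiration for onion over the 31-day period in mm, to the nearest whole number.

ET₀ = 0.66 × 7.9 = 5.2140 mm/d
ETc = Kc × ET₀ = 1.03 × 5.2140 = 5.3704 mm/d
Over 31 days: 5.3704 × 31 = 166.482 mm

166 mm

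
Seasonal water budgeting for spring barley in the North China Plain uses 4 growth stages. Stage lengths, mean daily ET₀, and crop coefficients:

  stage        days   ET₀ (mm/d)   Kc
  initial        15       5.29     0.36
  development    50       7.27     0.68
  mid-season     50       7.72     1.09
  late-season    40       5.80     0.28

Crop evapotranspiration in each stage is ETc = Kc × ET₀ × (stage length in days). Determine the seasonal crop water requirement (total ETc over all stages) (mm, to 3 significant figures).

761 mm

initial: 0.36 × 5.29 × 15 = 28.57 mm
development: 0.68 × 7.27 × 50 = 247.18 mm
mid-season: 1.09 × 7.72 × 50 = 420.74 mm
late-season: 0.28 × 5.80 × 40 = 64.96 mm
Seasonal total = 761.45 mm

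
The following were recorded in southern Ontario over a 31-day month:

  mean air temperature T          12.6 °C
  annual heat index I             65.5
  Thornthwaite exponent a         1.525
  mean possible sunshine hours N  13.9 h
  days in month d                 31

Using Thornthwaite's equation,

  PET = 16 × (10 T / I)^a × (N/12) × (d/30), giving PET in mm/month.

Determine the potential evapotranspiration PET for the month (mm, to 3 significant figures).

51.9 mm

10T/I = 10 × 12.6 / 65.5 = 1.9237
(10T/I)^a = 1.9237^1.525 = 2.7121
Uncorrected PET = 16 × 2.7121 = 43.394 mm
Correction = (N/12)(d/30) = (13.9/12)(31/30) = 1.1969
PET = 43.394 × 1.1969 = 51.938 mm/month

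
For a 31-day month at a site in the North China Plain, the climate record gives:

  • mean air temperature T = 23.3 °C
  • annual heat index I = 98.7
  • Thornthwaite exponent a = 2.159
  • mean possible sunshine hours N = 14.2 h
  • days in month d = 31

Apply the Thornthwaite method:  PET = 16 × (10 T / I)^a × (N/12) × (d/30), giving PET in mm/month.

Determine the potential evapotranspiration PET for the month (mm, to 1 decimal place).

10T/I = 10 × 23.3 / 98.7 = 2.3607
(10T/I)^a = 2.3607^2.159 = 6.3884
Uncorrected PET = 16 × 6.3884 = 102.214 mm
Correction = (N/12)(d/30) = (14.2/12)(31/30) = 1.2228
PET = 102.214 × 1.2228 = 124.987 mm/month

125.0 mm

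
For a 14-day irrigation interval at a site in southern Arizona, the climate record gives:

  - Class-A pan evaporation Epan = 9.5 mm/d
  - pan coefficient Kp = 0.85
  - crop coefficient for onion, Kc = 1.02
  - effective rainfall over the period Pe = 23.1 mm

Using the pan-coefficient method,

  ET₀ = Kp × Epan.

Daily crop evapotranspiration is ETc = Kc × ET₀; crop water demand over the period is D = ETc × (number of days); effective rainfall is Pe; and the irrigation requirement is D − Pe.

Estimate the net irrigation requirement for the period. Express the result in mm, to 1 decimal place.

92.2 mm

ET₀ = 0.85 × 9.5 = 8.0750 mm/d
ETc = Kc × ET₀ = 1.02 × 8.0750 = 8.2365 mm/d
Crop demand D = ETc × 14 d = 8.2365 × 14 = 115.311 mm
D − Pe = 115.311 − 23.1 = 92.211 mm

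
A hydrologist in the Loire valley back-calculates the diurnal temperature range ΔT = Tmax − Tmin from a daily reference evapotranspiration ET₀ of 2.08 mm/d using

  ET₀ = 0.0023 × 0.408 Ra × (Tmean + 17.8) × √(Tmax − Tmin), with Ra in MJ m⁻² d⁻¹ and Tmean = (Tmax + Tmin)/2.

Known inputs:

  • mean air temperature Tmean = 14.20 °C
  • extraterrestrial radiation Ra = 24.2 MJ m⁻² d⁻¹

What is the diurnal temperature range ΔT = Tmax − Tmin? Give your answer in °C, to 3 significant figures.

√ΔT = ET₀ / [0.0023 × 0.408 × Ra × (Tmean+17.8)] = 2.08 / (0.0023 × 9.8736 × 32.00) = 2.8623
ΔT = 2.8623² = 8.193 °C

8.19 °C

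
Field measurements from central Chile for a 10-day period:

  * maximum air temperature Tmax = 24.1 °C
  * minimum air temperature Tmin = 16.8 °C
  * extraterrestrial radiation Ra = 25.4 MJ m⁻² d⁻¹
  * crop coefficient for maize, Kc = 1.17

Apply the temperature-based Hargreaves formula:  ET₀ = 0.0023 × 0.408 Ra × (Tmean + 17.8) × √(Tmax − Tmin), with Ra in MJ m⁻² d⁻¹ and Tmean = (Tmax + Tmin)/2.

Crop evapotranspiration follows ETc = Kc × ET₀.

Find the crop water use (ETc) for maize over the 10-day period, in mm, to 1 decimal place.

Tmean = (24.1 + 16.8)/2 = 20.45 °C
0.408 Ra = 0.408 × 25.4 = 10.3632 mm/d equivalent
ET₀ = 0.0023 × 10.3632 × (20.45 + 17.8) × √7.3 = 0.0023 × 10.3632 × 38.25 × 2.7019 = 2.4633 mm/d
ETc = Kc × ET₀ = 1.17 × 2.4633 = 2.8821 mm/d
Over 10 days: 2.8821 × 10 = 28.821 mm

28.8 mm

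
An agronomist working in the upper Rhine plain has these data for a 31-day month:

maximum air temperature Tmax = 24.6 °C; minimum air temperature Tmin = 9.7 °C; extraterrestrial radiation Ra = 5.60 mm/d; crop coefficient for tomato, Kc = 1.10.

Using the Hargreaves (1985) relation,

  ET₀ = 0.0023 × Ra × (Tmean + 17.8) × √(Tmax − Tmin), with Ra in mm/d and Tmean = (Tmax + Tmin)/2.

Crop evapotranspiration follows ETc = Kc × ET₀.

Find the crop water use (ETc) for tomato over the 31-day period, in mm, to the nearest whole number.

59 mm

Tmean = (24.6 + 9.7)/2 = 17.15 °C
ET₀ = 0.0023 × 5.60 × (17.15 + 17.8) × √14.9 = 0.0023 × 5.60 × 34.95 × 3.8601 = 1.7376 mm/d
ETc = Kc × ET₀ = 1.10 × 1.7376 = 1.9114 mm/d
Over 31 days: 1.9114 × 31 = 59.253 mm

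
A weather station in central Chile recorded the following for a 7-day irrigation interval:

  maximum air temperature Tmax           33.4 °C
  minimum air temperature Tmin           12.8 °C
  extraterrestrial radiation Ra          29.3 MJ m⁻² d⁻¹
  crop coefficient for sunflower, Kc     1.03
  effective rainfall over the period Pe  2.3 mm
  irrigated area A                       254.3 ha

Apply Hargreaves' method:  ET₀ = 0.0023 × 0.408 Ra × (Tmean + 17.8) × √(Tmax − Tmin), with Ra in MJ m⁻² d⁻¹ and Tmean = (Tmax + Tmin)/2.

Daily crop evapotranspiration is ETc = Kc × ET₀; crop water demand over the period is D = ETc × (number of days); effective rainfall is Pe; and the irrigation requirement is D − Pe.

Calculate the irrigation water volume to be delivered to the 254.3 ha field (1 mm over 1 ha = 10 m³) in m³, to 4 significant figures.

87730 m³

Tmean = (33.4 + 12.8)/2 = 23.10 °C
0.408 Ra = 0.408 × 29.3 = 11.9544 mm/d equivalent
ET₀ = 0.0023 × 11.9544 × (23.10 + 17.8) × √20.6 = 0.0023 × 11.9544 × 40.90 × 4.5387 = 5.1040 mm/d
ETc = Kc × ET₀ = 1.03 × 5.1040 = 5.2571 mm/d
Crop demand D = ETc × 7 d = 5.2571 × 7 = 36.800 mm
D − Pe = 36.800 − 2.3 = 34.500 mm
Volume = 34.500 mm × 254.3 ha × 10 = 87733.5 m³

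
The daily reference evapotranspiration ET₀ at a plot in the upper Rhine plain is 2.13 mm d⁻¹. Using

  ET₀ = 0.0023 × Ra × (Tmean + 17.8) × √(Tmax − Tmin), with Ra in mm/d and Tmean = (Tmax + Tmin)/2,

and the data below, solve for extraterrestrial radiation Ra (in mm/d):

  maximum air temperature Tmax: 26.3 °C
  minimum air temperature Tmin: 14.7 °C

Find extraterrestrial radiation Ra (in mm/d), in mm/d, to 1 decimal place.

7.1 mm/d

Tmean = 20.50 °C; √ΔT = 3.4059
Ra = ET₀ / [0.0023 × (Tmean+17.8) × √ΔT] = 2.13 / (0.0023 × 38.30 × 3.4059) = 7.099 mm/d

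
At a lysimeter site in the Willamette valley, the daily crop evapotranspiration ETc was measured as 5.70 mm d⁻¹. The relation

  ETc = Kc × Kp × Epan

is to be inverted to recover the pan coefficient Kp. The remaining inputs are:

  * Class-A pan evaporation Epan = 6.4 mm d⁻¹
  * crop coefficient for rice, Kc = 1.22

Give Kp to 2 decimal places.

0.73

ETc = Kc × Kp × Epan  ⇒  Kp = ETc / (Kc × Epan)
Kp = 5.70 / (1.22 × 6.4) = 5.70 / 7.808 = 0.7300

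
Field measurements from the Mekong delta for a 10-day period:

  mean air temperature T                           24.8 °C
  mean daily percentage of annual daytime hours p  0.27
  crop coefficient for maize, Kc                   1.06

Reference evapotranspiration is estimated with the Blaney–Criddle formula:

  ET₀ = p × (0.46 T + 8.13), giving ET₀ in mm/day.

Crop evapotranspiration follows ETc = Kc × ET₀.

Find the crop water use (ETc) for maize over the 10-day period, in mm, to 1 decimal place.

ET₀ = 0.27 × (0.46 × 24.8 + 8.13) = 0.27 × 19.538 = 5.2753 mm/d
ETc = Kc × ET₀ = 1.06 × 5.2753 = 5.5918 mm/d
Over 10 days: 5.5918 × 10 = 55.918 mm

55.9 mm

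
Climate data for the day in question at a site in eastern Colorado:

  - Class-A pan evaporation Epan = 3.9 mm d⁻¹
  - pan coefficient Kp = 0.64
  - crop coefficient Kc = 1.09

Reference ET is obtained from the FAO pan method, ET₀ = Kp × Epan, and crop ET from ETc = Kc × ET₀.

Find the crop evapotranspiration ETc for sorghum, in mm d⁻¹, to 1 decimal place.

2.7 mm d⁻¹

ET₀ = 0.64 × 3.9 = 2.4960 mm/d
ETc = Kc × ET₀ = 1.09 × 2.4960 = 2.7206 mm/d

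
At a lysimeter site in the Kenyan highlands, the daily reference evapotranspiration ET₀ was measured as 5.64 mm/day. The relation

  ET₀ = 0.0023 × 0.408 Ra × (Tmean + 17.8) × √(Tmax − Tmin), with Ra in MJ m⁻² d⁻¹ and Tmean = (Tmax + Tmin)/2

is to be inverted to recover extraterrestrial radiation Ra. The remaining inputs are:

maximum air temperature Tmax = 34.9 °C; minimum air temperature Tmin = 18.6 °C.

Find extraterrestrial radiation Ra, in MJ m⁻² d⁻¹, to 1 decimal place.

33.4 MJ m⁻² d⁻¹

Tmean = (34.9+18.6)/2 = 26.75 °C; ΔT = 16.3
Ra = ET₀ / [0.0023 × 0.408 × (Tmean+17.8) × √ΔT]
   = 5.64 / (0.0023 × 0.408 × 44.55 × 4.0373) = 33.416 MJ m⁻² d⁻¹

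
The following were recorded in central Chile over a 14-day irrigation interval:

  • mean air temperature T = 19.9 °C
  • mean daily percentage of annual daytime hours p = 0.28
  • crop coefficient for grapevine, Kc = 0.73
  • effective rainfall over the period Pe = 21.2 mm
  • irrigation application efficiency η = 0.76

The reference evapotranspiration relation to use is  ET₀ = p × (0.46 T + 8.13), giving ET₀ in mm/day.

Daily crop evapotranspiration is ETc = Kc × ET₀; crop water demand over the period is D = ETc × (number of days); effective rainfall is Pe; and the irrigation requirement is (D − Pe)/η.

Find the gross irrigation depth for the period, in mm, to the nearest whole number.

ET₀ = 0.28 × (0.46 × 19.9 + 8.13) = 0.28 × 17.284 = 4.8395 mm/d
ETc = Kc × ET₀ = 0.73 × 4.8395 = 3.5328 mm/d
Crop demand D = ETc × 14 d = 3.5328 × 14 = 49.459 mm
D − Pe = 49.459 − 21.2 = 28.259 mm
Gross irrigation = 28.259 / 0.76 = 37.183 mm

37 mm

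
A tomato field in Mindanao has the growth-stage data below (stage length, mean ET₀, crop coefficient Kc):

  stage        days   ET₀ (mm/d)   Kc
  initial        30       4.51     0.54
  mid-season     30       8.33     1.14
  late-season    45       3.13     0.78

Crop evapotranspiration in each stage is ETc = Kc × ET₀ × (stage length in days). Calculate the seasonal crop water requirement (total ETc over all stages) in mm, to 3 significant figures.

468 mm

initial: 0.54 × 4.51 × 30 = 73.06 mm
mid-season: 1.14 × 8.33 × 30 = 284.89 mm
late-season: 0.78 × 3.13 × 45 = 109.86 mm
Seasonal total = 467.81 mm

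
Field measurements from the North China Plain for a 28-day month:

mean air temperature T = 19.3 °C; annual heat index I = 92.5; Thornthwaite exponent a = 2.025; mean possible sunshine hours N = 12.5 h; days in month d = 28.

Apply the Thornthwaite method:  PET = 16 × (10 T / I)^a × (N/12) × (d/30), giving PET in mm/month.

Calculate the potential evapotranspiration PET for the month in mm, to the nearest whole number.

69 mm

10T/I = 10 × 19.3 / 92.5 = 2.0865
(10T/I)^a = 2.0865^2.025 = 4.4343
Uncorrected PET = 16 × 4.4343 = 70.949 mm
Correction = (N/12)(d/30) = (12.5/12)(28/30) = 0.9722
PET = 70.949 × 0.9722 = 68.977 mm/month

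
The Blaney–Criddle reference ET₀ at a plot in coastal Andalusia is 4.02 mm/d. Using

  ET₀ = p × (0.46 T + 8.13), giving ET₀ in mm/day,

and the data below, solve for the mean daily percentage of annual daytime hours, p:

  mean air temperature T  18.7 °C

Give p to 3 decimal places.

0.240

p = ET₀ / (0.46 T + 8.13) = 4.02 / (0.46 × 18.7 + 8.13) = 4.02 / 16.732 = 0.2403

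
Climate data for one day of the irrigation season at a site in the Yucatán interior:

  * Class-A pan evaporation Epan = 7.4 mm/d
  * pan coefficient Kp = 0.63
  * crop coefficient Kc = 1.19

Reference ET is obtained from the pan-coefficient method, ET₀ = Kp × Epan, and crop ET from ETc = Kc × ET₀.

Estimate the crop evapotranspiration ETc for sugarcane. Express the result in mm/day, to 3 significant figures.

ET₀ = 0.63 × 7.4 = 4.6620 mm/d
ETc = Kc × ET₀ = 1.19 × 4.6620 = 5.5478 mm/d

5.55 mm/day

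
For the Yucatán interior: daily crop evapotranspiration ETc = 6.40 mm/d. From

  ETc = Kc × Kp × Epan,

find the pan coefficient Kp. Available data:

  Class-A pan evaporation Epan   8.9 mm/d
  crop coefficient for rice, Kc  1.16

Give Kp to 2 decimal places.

0.62

ETc = Kc × Kp × Epan  ⇒  Kp = ETc / (Kc × Epan)
Kp = 6.40 / (1.16 × 8.9) = 6.40 / 10.324 = 0.6199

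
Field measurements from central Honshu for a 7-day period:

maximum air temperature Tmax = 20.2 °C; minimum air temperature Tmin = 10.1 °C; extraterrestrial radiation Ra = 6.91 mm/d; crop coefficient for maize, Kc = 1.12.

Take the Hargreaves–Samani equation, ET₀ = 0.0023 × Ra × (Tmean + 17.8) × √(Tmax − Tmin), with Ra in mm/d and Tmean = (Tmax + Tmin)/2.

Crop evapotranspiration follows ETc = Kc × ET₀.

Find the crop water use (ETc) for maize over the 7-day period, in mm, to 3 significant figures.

13.0 mm

Tmean = (20.2 + 10.1)/2 = 15.15 °C
ET₀ = 0.0023 × 6.91 × (15.15 + 17.8) × √10.1 = 0.0023 × 6.91 × 32.95 × 3.1780 = 1.6642 mm/d
ETc = Kc × ET₀ = 1.12 × 1.6642 = 1.8639 mm/d
Over 7 days: 1.8639 × 7 = 13.047 mm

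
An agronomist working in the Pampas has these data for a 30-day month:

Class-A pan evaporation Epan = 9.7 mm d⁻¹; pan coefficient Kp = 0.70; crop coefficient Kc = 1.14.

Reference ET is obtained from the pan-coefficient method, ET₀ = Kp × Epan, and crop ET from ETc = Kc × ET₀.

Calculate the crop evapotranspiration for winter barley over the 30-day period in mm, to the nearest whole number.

232 mm

ET₀ = 0.70 × 9.7 = 6.7900 mm/d
ETc = Kc × ET₀ = 1.14 × 6.7900 = 7.7406 mm/d
Over 30 days: 7.7406 × 30 = 232.218 mm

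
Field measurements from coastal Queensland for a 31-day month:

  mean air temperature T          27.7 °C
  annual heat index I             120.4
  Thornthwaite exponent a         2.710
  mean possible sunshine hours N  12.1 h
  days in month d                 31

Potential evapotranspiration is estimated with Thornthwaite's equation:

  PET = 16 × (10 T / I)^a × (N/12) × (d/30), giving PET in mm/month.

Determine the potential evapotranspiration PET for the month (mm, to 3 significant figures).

10T/I = 10 × 27.7 / 120.4 = 2.3007
(10T/I)^a = 2.3007^2.710 = 9.5640
Uncorrected PET = 16 × 9.5640 = 153.024 mm
Correction = (N/12)(d/30) = (12.1/12)(31/30) = 1.0419
PET = 153.024 × 1.0419 = 159.436 mm/month

159 mm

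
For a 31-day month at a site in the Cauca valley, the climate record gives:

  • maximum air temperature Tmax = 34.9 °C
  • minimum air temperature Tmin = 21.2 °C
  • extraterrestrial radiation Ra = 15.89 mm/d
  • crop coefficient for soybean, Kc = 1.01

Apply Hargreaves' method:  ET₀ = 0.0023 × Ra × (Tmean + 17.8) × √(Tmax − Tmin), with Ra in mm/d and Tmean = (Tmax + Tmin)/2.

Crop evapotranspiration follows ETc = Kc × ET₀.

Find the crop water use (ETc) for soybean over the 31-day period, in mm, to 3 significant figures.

194 mm

Tmean = (34.9 + 21.2)/2 = 28.05 °C
ET₀ = 0.0023 × 15.89 × (28.05 + 17.8) × √13.7 = 0.0023 × 15.89 × 45.85 × 3.7014 = 6.2024 mm/d
ETc = Kc × ET₀ = 1.01 × 6.2024 = 6.2644 mm/d
Over 31 days: 6.2644 × 31 = 194.196 mm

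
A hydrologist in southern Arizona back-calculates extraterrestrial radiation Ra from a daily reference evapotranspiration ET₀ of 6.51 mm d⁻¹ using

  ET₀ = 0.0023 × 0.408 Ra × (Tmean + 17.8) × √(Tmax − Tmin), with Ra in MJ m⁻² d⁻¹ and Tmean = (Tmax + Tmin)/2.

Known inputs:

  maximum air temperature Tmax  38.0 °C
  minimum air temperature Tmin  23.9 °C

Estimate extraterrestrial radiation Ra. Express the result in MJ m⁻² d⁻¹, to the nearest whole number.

Tmean = (38.0+23.9)/2 = 30.95 °C; ΔT = 14.1
Ra = ET₀ / [0.0023 × 0.408 × (Tmean+17.8) × √ΔT]
   = 6.51 / (0.0023 × 0.408 × 48.75 × 3.7550) = 37.897 MJ m⁻² d⁻¹

38 MJ m⁻² d⁻¹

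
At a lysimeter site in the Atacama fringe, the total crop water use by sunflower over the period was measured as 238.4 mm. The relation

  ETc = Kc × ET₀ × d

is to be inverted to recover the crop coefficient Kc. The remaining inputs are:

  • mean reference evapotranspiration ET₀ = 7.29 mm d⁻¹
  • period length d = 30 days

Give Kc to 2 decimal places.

ETc = Kc × ET₀ × d  ⇒  Kc = ETc / (ET₀ × d)
Kc = 238.4 / (7.29 × 30) = 238.4 / 218.70 = 1.0901

1.09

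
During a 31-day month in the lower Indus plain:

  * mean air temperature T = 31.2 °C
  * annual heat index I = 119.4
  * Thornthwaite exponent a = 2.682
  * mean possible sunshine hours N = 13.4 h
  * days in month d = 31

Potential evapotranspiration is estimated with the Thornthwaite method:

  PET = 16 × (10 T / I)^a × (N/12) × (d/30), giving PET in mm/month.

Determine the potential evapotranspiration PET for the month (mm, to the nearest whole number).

10T/I = 10 × 31.2 / 119.4 = 2.6131
(10T/I)^a = 2.6131^2.682 = 13.1466
Uncorrected PET = 16 × 13.1466 = 210.346 mm
Correction = (N/12)(d/30) = (13.4/12)(31/30) = 1.1539
PET = 210.346 × 1.1539 = 242.718 mm/month

243 mm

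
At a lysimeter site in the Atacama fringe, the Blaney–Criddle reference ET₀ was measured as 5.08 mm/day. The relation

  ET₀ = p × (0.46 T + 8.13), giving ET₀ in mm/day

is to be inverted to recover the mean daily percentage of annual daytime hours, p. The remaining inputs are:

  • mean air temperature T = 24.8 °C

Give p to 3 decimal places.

p = ET₀ / (0.46 T + 8.13) = 5.08 / (0.46 × 24.8 + 8.13) = 5.08 / 19.538 = 0.2600

0.260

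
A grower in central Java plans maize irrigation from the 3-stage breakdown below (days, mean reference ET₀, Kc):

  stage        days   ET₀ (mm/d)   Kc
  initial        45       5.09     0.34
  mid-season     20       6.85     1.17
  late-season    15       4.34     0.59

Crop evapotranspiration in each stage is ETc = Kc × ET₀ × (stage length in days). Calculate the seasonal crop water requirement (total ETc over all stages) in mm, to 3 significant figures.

initial: 0.34 × 5.09 × 45 = 77.88 mm
mid-season: 1.17 × 6.85 × 20 = 160.29 mm
late-season: 0.59 × 4.34 × 15 = 38.41 mm
Seasonal total = 276.58 mm

277 mm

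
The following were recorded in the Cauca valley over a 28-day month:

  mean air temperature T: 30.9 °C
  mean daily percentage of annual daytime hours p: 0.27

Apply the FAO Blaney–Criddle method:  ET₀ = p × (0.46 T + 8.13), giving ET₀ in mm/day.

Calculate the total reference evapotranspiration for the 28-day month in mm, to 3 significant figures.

ET₀ = 0.27 × (0.46 × 30.9 + 8.13) = 0.27 × 22.344 = 6.0329 mm/d
Monthly total = 6.0329 × 28 = 168.921 mm

169 mm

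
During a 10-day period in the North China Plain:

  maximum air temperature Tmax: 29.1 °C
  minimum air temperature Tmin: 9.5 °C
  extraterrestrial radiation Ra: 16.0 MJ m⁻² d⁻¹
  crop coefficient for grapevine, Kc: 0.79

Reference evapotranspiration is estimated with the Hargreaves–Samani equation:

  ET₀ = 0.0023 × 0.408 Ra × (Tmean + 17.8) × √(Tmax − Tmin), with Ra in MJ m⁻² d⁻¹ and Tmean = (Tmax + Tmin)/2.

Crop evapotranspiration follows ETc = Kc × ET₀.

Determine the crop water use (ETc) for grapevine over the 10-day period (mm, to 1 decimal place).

19.5 mm

Tmean = (29.1 + 9.5)/2 = 19.30 °C
0.408 Ra = 0.408 × 16.0 = 6.5280 mm/d equivalent
ET₀ = 0.0023 × 6.5280 × (19.30 + 17.8) × √19.6 = 0.0023 × 6.5280 × 37.10 × 4.4272 = 2.4661 mm/d
ETc = Kc × ET₀ = 0.79 × 2.4661 = 1.9482 mm/d
Over 10 days: 1.9482 × 10 = 19.482 mm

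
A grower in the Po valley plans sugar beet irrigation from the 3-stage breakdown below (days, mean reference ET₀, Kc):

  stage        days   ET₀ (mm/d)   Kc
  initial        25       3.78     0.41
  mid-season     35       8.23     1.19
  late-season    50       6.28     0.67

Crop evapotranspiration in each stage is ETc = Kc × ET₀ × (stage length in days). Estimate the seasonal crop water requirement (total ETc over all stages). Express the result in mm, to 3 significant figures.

592 mm

initial: 0.41 × 3.78 × 25 = 38.75 mm
mid-season: 1.19 × 8.23 × 35 = 342.78 mm
late-season: 0.67 × 6.28 × 50 = 210.38 mm
Seasonal total = 591.91 mm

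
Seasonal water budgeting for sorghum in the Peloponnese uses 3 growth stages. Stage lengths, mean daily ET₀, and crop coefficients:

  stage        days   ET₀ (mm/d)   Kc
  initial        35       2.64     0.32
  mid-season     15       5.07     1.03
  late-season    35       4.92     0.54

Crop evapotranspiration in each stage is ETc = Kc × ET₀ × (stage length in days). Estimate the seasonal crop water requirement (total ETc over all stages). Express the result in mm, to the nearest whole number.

201 mm

initial: 0.32 × 2.64 × 35 = 29.57 mm
mid-season: 1.03 × 5.07 × 15 = 78.33 mm
late-season: 0.54 × 4.92 × 35 = 92.99 mm
Seasonal total = 200.89 mm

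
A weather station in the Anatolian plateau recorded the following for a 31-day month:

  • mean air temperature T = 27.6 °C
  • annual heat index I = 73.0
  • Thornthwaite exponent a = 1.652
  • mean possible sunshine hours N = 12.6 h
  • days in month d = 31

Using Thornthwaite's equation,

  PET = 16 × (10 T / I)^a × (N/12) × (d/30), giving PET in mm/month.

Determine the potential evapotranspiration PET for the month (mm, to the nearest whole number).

10T/I = 10 × 27.6 / 73.0 = 3.7808
(10T/I)^a = 3.7808^1.652 = 8.9985
Uncorrected PET = 16 × 8.9985 = 143.976 mm
Correction = (N/12)(d/30) = (12.6/12)(31/30) = 1.0850
PET = 143.976 × 1.0850 = 156.214 mm/month

156 mm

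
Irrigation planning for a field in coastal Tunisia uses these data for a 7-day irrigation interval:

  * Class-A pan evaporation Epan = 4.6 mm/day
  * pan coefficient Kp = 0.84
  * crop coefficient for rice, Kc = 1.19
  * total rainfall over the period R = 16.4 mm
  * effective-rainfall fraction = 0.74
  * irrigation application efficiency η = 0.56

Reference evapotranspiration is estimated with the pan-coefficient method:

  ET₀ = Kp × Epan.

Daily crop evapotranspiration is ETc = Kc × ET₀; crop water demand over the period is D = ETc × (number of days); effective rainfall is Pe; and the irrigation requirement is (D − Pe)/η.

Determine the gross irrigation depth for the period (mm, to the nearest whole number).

36 mm

ET₀ = 0.84 × 4.6 = 3.8640 mm/d
ETc = Kc × ET₀ = 1.19 × 3.8640 = 4.5982 mm/d
Crop demand D = ETc × 7 d = 4.5982 × 7 = 32.187 mm
Pe = 0.74 × 16.4 = 12.136 mm
D − Pe = 32.187 − 12.136 = 20.051 mm
Gross irrigation = 20.051 / 0.56 = 35.805 mm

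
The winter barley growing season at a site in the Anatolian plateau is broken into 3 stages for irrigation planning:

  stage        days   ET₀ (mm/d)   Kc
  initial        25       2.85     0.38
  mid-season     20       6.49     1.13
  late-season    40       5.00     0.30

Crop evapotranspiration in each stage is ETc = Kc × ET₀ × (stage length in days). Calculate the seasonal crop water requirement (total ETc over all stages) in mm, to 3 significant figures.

234 mm

initial: 0.38 × 2.85 × 25 = 27.08 mm
mid-season: 1.13 × 6.49 × 20 = 146.67 mm
late-season: 0.30 × 5.00 × 40 = 60.00 mm
Seasonal total = 233.75 mm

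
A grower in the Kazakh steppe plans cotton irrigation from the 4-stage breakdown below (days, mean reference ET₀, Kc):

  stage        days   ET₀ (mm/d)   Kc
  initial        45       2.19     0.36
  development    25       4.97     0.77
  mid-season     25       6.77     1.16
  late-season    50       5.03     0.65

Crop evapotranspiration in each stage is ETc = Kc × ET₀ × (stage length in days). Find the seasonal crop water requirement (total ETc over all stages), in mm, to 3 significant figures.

initial: 0.36 × 2.19 × 45 = 35.48 mm
development: 0.77 × 4.97 × 25 = 95.67 mm
mid-season: 1.16 × 6.77 × 25 = 196.33 mm
late-season: 0.65 × 5.03 × 50 = 163.48 mm
Seasonal total = 490.96 mm

491 mm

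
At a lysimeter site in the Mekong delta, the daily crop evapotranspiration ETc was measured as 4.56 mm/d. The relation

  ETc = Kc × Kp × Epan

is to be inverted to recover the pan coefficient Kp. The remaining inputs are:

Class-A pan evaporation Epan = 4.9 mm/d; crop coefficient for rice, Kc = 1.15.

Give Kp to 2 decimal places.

ETc = Kc × Kp × Epan  ⇒  Kp = ETc / (Kc × Epan)
Kp = 4.56 / (1.15 × 4.9) = 4.56 / 5.635 = 0.8092

0.81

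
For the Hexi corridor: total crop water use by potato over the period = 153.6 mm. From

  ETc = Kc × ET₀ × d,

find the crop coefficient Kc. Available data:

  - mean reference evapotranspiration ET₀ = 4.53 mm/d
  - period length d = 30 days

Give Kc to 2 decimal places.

ETc = Kc × ET₀ × d  ⇒  Kc = ETc / (ET₀ × d)
Kc = 153.6 / (4.53 × 30) = 153.6 / 135.90 = 1.1302

1.13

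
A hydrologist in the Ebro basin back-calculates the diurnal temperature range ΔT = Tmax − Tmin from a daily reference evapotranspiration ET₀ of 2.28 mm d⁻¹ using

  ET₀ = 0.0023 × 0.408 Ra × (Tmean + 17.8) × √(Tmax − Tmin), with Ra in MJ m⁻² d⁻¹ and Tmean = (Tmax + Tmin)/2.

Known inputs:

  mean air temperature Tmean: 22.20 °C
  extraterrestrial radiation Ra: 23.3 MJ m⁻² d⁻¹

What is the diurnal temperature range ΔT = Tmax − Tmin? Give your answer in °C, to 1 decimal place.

√ΔT = ET₀ / [0.0023 × 0.408 × Ra × (Tmean+17.8)] = 2.28 / (0.0023 × 9.5064 × 40.00) = 2.6069
ΔT = 2.6069² = 6.796 °C

6.8 °C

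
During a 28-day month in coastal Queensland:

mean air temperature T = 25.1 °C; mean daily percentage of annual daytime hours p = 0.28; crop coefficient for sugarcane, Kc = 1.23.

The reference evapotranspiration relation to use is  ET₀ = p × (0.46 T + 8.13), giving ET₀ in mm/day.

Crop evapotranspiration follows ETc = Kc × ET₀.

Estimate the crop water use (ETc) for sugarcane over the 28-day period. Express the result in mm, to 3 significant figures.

190 mm

ET₀ = 0.28 × (0.46 × 25.1 + 8.13) = 0.28 × 19.676 = 5.5093 mm/d
ETc = Kc × ET₀ = 1.23 × 5.5093 = 6.7764 mm/d
Over 28 days: 6.7764 × 28 = 189.739 mm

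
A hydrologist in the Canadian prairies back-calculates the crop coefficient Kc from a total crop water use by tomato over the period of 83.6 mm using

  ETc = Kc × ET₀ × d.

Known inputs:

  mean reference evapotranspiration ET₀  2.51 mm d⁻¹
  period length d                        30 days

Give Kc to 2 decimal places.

ETc = Kc × ET₀ × d  ⇒  Kc = ETc / (ET₀ × d)
Kc = 83.6 / (2.51 × 30) = 83.6 / 75.30 = 1.1102

1.11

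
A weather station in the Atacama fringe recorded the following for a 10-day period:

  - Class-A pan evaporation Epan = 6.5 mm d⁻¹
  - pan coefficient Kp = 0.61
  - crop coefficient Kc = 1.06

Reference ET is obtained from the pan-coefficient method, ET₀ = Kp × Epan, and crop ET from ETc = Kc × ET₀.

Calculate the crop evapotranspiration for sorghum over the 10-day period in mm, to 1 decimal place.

ET₀ = 0.61 × 6.5 = 3.9650 mm/d
ETc = Kc × ET₀ = 1.06 × 3.9650 = 4.2029 mm/d
Over 10 days: 4.2029 × 10 = 42.029 mm

42.0 mm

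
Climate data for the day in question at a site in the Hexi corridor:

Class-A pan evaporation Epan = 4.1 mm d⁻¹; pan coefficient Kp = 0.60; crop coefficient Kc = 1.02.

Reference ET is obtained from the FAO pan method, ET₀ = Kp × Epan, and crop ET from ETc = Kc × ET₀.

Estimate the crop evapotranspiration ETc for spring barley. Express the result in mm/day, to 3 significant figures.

2.51 mm/day

ET₀ = 0.60 × 4.1 = 2.4600 mm/d
ETc = Kc × ET₀ = 1.02 × 2.4600 = 2.5092 mm/d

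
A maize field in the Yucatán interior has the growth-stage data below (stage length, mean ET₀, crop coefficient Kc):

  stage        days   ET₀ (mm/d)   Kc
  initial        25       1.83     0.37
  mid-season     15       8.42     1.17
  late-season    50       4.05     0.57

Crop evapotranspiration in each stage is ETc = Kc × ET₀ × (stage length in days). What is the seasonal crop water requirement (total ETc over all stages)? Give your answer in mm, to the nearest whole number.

280 mm

initial: 0.37 × 1.83 × 25 = 16.93 mm
mid-season: 1.17 × 8.42 × 15 = 147.77 mm
late-season: 0.57 × 4.05 × 50 = 115.43 mm
Seasonal total = 280.13 mm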